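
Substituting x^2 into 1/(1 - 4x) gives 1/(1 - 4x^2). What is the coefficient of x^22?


The coefficient of x^(2m) in 1/(1 - 4x^2) is 4^m.
With n = 22 = 2*11, the coefficient is 4^11 = 4194304.

4194304


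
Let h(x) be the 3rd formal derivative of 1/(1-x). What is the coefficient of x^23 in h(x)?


Differentiating 3 times: d^3/dx^3 [1/(1-x)] = 3!/(1-x)^4.
The expansion 1/(1-x)^4 = sum_{k>=0} C(k+3, 3) x^k, so the coefficient of x^n in 3!/(1-x)^4 is 3! * C(n+3, 3).
For n = 23: 6 * C(26, 3) = 6 * 2600 = 15600

15600


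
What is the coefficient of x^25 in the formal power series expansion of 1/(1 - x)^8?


The negative binomial / multiset identity is
1/(1 - x)^r = sum_{k>=0} C(k + r - 1, r - 1) x^k.
Here r = 8 and k = 25, so the coefficient is
C(25 + 7, 7) = C(32, 7)
= 3365856

3365856


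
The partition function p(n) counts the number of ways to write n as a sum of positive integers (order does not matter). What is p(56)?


Using the generating function prod_{k>=1} 1/(1-x^k), we compute p(56).
By dynamic programming over parts 1 through 56:
p(56) = 526823

526823


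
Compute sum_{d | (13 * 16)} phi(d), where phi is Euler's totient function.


First, 13 * 16 = 208. One classical identity is sum_{d | n} phi(d) = n (each k in [1, n] has a unique gcd with n, and among the k's with gcd(k, n) = n/d there are phi(d) of them). So the sum equals 208. We also verify directly:
Divisors of 208: 1, 2, 4, 8, 13, 16, 26, 52, 104, 208.
phi values: 1, 1, 2, 4, 12, 8, 12, 24, 48, 96.
Sum = 208.

208


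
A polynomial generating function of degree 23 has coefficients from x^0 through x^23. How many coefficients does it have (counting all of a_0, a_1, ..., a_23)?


A polynomial of degree 23 takes the form a_0 + a_1 x + ... + a_23 x^23.
The number of coefficients is 23 + 1 = 24.

24


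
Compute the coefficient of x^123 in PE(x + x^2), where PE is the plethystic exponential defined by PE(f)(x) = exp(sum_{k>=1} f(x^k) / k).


With f(x) = x + x^2, the exponent is sum_{k>=1} (x^k + x^(2k)) / k = -ln(1 - x) - ln(1 - x^2). Exponentiating:
PE(x + x^2) = 1 / ((1 - x)(1 - x^2)).
This is the generating function for partitions of n into parts of size 1 or 2. The number of 2's can be any j in 0..61, and the rest are 1's, so
[x^123] = floor(123/2) + 1 = 62.

62


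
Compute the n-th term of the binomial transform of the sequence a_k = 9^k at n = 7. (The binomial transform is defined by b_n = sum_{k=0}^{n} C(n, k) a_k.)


With a_k = 9^k, b_n = sum_{k=0}^{n} C(n, k) 9^k = (1 + 9)^n by the binomial theorem.
For n = 7: (1 + 9)^7 = 10^7 = 10000000.

10000000


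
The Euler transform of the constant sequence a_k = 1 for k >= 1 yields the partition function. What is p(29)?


The Euler transform converts the sequence a_k = 1 into the number of integer partitions.
Using the recurrence or dynamic programming:
p(29) = 4565

4565


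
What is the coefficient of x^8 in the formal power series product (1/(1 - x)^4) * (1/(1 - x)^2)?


Combine the factors: (1/(1 - x)^4) * (1/(1 - x)^2) = 1/(1 - x)^6.
Then use 1/(1 - x)^r = sum_{k>=0} C(k + r - 1, r - 1) x^k with r = 6 and k = 8:
C(13, 5) = 1287.

1287


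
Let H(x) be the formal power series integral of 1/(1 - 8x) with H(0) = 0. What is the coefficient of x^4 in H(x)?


1/(1 - 8x) = sum_{k>=0} 8^k x^k. Integrating termwise with H(0) = 0:
H(x) = sum_{k>=0} 8^k x^(k+1) / (k+1) = sum_{m>=1} 8^(m-1) x^m / m.
For m = 4: 8^3/4 = 512/4 = 128.

128


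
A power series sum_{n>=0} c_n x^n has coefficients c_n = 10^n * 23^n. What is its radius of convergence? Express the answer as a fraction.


By the root test (Cauchy-Hadamard), the radius is R = 1 / limsup_n |c_n|^(1/n).
Here |c_n|^(1/n) = (10^n * 23^n)^(1/n) = 10 * 23 = 230 for all n.
So R = 1/230 = 1/230.

1/230


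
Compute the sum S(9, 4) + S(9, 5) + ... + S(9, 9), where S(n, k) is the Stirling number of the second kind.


By definition, S(n, k) counts partitions of an n-set into exactly k nonempty blocks.
Computing row n = 9 for k = 4..9:
S(9, k): 7770, 6951, 2646, 462, 36, 1
Sum = 17866.

17866


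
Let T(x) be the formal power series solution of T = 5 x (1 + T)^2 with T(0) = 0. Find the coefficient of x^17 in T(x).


Apply the Lagrange inversion formula: if T = 5 x * phi(T) with phi(t) = (1 + t)^2, then [x^n] T = 5^n * (1/n) [t^(n-1)] phi(t)^n = 5^n * (1/n) [t^(n-1)] (1 + t)^(2n) = 5^n * (1/n) C(2n, n-1).
Using the identity C(2n, n-1) = C(2n, n) * n / (n+1), the unscaled factor equals C(2n, n) / (n+1) = C_n, the n-th Catalan number.
For n = 17: C_17 = C(34, 17) / 18 = 2333606220/18 = 129644790.
With the 5^17 = 762939453125 factor, the coefficient is 762939453125 * 129644790 = 98911125183105468750.

98911125183105468750


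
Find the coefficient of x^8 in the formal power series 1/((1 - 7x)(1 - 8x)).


By partial fractions or Cauchy convolution:
The coefficient equals sum_{k=0}^{8} 7^k * 8^(8-k).
= 93864121

93864121


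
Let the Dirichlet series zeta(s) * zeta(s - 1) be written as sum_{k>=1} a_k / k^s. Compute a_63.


Convolution gives a_k = sum_{d | k} d * 1 = sum_{d | k} d = sigma(k), the sum of positive divisors of k.
For k = 63, the divisors are 1, 3, 7, 9, 21, 63, so
sigma(63) = 1 + 3 + 7 + 9 + 21 + 63 = 104.

104


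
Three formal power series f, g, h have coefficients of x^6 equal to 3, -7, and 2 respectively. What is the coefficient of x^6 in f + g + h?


Series addition is componentwise:
3 + -7 + 2
= -2

-2


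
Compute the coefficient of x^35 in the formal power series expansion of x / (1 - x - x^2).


Let f(x) = sum_{k>=0} a_k x^k. Multiplying f(x) * (1 - x - x^2) = x and matching coefficients gives a_0 = 0, a_1 = 1, and a_k = a_{k-1} + a_{k-2} for k >= 2. These are the Fibonacci numbers F_k.
Iterating from F_0 = 0, F_1 = 1:
F_0=0, F_1=1, F_2=1, F_3=2, F_4=3, F_5=5, F_6=8, F_7=13, F_8=21, F_9=34, ...
F_35 = 9227465.

9227465


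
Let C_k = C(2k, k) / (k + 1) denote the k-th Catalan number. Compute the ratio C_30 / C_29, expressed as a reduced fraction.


Using C_k = (2k)! / (k! (k+1)!), the ratio C_{k+1}/C_k simplifies to
C_{k+1}/C_k = [(2k+2)! / ((k+1)! (k+2)!)] * [k! (k+1)! / (2k)!]
 = (2k+2)(2k+1) / ((k+1)(k+2)) = 2(2k+1) / (k+2).
For k = 29: 2(2*29 + 1) / (29 + 2) = 118/31 = 118/31.

118/31


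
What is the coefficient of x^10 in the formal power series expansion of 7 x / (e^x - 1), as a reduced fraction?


The exponential generating function for Bernoulli numbers is
x / (e^x - 1) = sum_{k>=0} B_k x^k / k!.
So the coefficient of x^10 in 7 x / (e^x - 1) is 7 B_10 / 10!.
Computing: B_10 = 5/66, 10! = 3628800, giving
7 * 5/66 / 3628800 = 1/6842880.

1/6842880


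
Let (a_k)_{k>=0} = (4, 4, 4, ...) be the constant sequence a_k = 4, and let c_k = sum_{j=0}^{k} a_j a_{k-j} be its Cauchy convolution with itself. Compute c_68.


Since a_j = 4 for all j >= 0, the convolution sum becomes
c_k = sum_{j=0}^{k} 4 * 4 = 16 * (k + 1).
Equivalently, the generating function of (a_k) is 4/(1 - x) and its square is 16/(1 - x)^2 = sum_{k>=0} 16(k + 1) x^k.
For k = 68: 16 * 69 = 1104.

1104


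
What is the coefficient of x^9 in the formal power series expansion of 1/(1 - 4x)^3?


The general identity 1/(1 - c x)^r = sum_{k>=0} c^k C(k + r - 1, r - 1) x^k follows by substituting y = c x into 1/(1 - y)^r = sum_{k>=0} C(k + r - 1, r - 1) y^k.
For c = 4, r = 3, k = 9:
4^9 * C(11, 2) = 262144 * 55 = 14417920.

14417920


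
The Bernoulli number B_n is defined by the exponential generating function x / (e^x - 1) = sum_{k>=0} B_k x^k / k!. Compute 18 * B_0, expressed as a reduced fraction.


Bernoulli numbers can also be computed recursively via B_0 = 1 and sum_{j=0}^{m} C(m+1, j) B_j = 0 for m >= 1. Odd-index Bernoulli numbers vanish for k >= 3.
Computing B_0 = 1, so 18 * B_0 = 18 * 1 = 18.

18


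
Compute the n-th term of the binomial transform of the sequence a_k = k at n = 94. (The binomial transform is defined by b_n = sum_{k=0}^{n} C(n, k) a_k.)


With a_k = k, b_n = sum_{k=0}^{n} C(n, k) k. Using k * C(n, k) = n * C(n-1, k-1) gives b_n = n * sum_{k>=1} C(n-1, k-1) = n * 2^(n-1).
For n = 94: 94 * 2^93 = 94 * 9903520314283042199192993792 = 930930909542605966724141416448.

930930909542605966724141416448


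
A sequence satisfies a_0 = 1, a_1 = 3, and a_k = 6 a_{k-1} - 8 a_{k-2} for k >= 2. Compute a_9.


The characteristic equation is t^2 - 6 t + 8 = 0, with roots r_1 = 4 and r_2 = 2 (so c_1 = r_1 + r_2, c_2 = -r_1 r_2 as required).
One can use the closed form a_n = A r_1^n + B r_2^n, but direct iteration is more reliable:
a_0 = 1, a_1 = 3, a_2 = 10, a_3 = 36, a_4 = 136, a_5 = 528, a_6 = 2080, a_7 = 8256, a_8 = 32896, a_9 = 131328.
So a_9 = 131328.

131328


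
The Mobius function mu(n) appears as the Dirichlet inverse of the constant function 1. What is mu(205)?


205 = 5 * 41 (all distinct primes).
mu(205) = (-1)^2 = 1

1


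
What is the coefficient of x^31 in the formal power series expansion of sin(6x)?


The Maclaurin series is sin(t) = sum_{k>=0} (-1)^k t^(2k+1) / (2k+1)!, so substituting t = 6x, only odd powers of x are nonzero, with coefficient of x^(2k+1) equal to (-1)^k 6^(2k+1) / (2k+1)!.
Write 31 = 2*15 + 1, giving the coefficient (-1)^15 * 6^31 / 31! = -1326443518324400147398656/8222838654177922817725562880000000 = -4132485216/25617946563506171875.

-4132485216/25617946563506171875


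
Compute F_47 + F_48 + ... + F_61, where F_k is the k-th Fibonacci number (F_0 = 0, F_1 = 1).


Use the identity sum_{k=0}^{N} F_k = F_{N+2} - 1 (which follows from F_{k+2} - F_{k+1} = F_k). Then
sum_{k=47}^{61} F_k = (F_{63} - 1) - (F_{48} - 1) = F_{63} - F_{48}.
Computing: F_{63} = 6557470319842, F_{48} = 4807526976, so
Sum = 6557470319842 - 4807526976 = 6552662792866.

6552662792866


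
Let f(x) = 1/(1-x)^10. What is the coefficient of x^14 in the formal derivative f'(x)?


Differentiate: d/dx [ 1/(1-x)^r ] = r / (1-x)^(r+1).
Here r = 10, so f'(x) = 10 / (1-x)^11.
The expansion of 1/(1-x)^(r+1) has coefficient of x^n equal to C(n+r, r).
So the coefficient of x^14 in f'(x) is
10 * C(24, 10) = 10 * 1961256 = 19612560

19612560


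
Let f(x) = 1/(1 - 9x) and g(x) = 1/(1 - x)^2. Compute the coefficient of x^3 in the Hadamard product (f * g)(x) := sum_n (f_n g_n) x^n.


f has coefficients f_k = 9^k. For g = 1/(1 - x)^2 the coefficient is g_k = C(k + 1, 1) = k + 1. The Hadamard coefficient is (f * g)_k = 9^k * (k + 1).
For k = 3: 9^3 * 4 = 729 * 4 = 2916.

2916


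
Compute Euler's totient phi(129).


phi(n) counts integers in [1, n] coprime to n. Using the multiplicative formula phi(n) = n * prod_{p | n} (1 - 1/p):
129 = 3 * 43, so
phi(129) = 129 * (1 - 1/3) * (1 - 1/43) = 84.

84


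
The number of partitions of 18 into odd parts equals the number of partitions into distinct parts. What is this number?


Computing partitions of 18 into odd parts (1, 3, 5, ...):
Using the generating function prod_{k>=0} 1/(1-x^(2k+1)),
the count is 46

46


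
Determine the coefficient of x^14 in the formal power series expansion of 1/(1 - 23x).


The geometric series identity gives 1/(1 - c x) = sum_{k>=0} c^k x^k, so the coefficient of x^k is c^k.
Here c = 23 and k = 14.
Computing: 23^14 = 11592836324538749809

11592836324538749809


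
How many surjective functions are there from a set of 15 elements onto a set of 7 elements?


By inclusion-exclusion on which target elements are missed, the number of surjections from an n-set onto a k-set is
surj(n, k) = sum_{j=0}^{k} (-1)^j C(k, j) (k - j)^n.
Equivalently surj(n, k) = k! * S(n, k), where S(n, k) is the Stirling number of the second kind.
For n = 15, k = 7:
S(15, 7) = 408741333, so
surj = 7! * 408741333 = 5040 * 408741333 = 2060056318320.

2060056318320


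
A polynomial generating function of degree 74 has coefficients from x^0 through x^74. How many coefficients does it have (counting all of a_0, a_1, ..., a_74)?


A polynomial of degree 74 takes the form a_0 + a_1 x + ... + a_74 x^74.
The number of coefficients is 74 + 1 = 75.

75


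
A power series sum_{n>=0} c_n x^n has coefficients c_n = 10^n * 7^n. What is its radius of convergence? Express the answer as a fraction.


By the root test (Cauchy-Hadamard), the radius is R = 1 / limsup_n |c_n|^(1/n).
Here |c_n|^(1/n) = (10^n * 7^n)^(1/n) = 10 * 7 = 70 for all n.
So R = 1/70 = 1/70.

1/70


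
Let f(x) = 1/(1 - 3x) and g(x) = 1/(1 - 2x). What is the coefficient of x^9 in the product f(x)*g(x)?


The coefficient of x^n in f*g is the Cauchy product: sum_{k=0}^{n} a^k * b^(n-k).
With a=3, b=2, n=9:
sum_{k=0}^{9} 3^k * 2^(9-k)
= 58025

58025


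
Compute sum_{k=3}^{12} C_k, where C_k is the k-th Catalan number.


C_3 through C_12: 5, 14, 42, 132, 429, 1430, 4862, 16796, 58786, 208012
Sum = 5 + 14 + 42 + 132 + 429 + 1430 + 4862 + 16796 + 58786 + 208012
= 290508

290508


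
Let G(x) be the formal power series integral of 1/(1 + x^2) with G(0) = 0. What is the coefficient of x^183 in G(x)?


1/(1 + x^2) = sum_{j>=0} (-1)^j x^(2j). Integrating termwise with G(0) = 0:
G(x) = sum_{j>=0} (-1)^j x^(2j+1) / (2j+1) = arctan(x).
Only odd powers are nonzero. For x^183 write 183 = 2*91 + 1, giving
(-1)^91 / 183 = -1/183 = -1/183.

-1/183


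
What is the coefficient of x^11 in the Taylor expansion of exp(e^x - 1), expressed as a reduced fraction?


exp(e^x - 1) = sum_{k>=0} Bell_k x^k / k!, where Bell_k is the k-th Bell number.
So the coefficient of x^11 is Bell_11 / 11!.
Computing: Bell_11 = 678570 and 11! = 39916800, giving
678570/39916800 = 22619/1330560.

22619/1330560


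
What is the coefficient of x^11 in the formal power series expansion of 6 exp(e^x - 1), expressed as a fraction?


exp(e^x - 1) is the exponential generating function for the Bell numbers Bell_k: exp(e^x - 1) = sum_{k>=0} Bell_k x^k / k!.
So the coefficient of x^11 in 6 exp(e^x - 1) is 6 Bell_11 / 11!.
Computing: Bell_11 = 678570 and 11! = 39916800, giving
6 * 678570/39916800 = 22619/221760.

22619/221760


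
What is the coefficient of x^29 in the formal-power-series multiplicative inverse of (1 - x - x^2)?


Let the inverse be f(x) = sum_{k>=0} a_k x^k. From f(x) * (1 - x - x^2) = 1 and matching coefficients:
 x^0: a_0 = 1.
 x^1: a_1 - a_0 = 0, so a_1 = 1.
 x^k (k >= 2): a_k - a_{k-1} - a_{k-2} = 0, i.e. a_k = a_{k-1} + a_{k-2}.
This is the Fibonacci-type recurrence shifted so that a_0 = a_1 = 1.
Iterating: a_0=1, a_1=1, a_2=2, a_3=3, a_4=5, a_5=8, a_6=13, a_7=21, a_8=34, a_9=55, ...
a_29 = 832040.

832040


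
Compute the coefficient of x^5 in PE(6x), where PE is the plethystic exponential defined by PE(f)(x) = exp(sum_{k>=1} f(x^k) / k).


With f(x) = 6x, the exponent is sum_{k>=1} 6 x^k / k = 6 * (-ln(1 - x)). Exponentiating:
PE(6x) = exp(-6 ln(1 - x)) = 1/(1 - x)^6.
By the negative binomial expansion, [x^n] 1/(1 - x)^6 = C(n + 5, 5).
For n = 5: C(10, 5) = 252.

252


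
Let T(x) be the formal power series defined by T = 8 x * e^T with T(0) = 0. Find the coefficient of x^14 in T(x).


Apply the Lagrange inversion formula: if T = 8 x * phi(T) with phi(t) = e^t, then
[x^n] T = 8^n * (1/n) [t^(n-1)] phi(t)^n = 8^n * (1/n) [t^(n-1)] e^(n t) = 8^n * (1/n) * n^(n-1) / (n-1)! = 8^n * n^(n-1) / n!.
When c = 1 this is the Cayley count of rooted labeled trees on n vertices, divided by n!.
For n = 14: 8^14 * 14^13 / 14! = 4398046511104 * 793714773254144/87178291200 = 34785499933455142617088/868725.

34785499933455142617088/868725


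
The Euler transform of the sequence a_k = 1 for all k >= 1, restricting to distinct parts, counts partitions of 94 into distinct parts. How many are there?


Partitions of 94 into distinct parts can be computed via generating function.
Product (1+x)(1+x^2)(1+x^3)...
The coefficient of x^94 = 267968

267968


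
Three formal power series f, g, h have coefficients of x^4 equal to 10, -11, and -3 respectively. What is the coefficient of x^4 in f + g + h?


Series addition is componentwise:
10 + -11 + -3
= -4

-4


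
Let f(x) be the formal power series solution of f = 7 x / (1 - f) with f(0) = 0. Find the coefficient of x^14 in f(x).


Apply Lagrange inversion: f = 7 x * phi(f) with phi(t) = 1/(1 - t), so
[x^n] f = 7^n * (1/n) [t^(n-1)] phi(t)^n = 7^n * (1/n) [t^(n-1)] (1 - t)^(-n) = 7^n * (1/n) C(2n - 2, n - 1) = 7^n * C_{n-1}.
For n = 14: C_13 = C(26, 13) / 14 = 10400600/14 = 742900.
With the 7^14 = 678223072849 factor, the coefficient is 678223072849 * 742900 = 503851920819522100.

503851920819522100


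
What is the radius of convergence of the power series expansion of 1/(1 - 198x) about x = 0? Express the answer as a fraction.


Expanding 1/(1 - 198x) = sum_{k>=0} 198^k x^k, the series converges when |198x| < 1, i.e., |x| < 1/198.
So the radius of convergence is 1/198 = 1/198.

1/198


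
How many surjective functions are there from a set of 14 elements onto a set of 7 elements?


By inclusion-exclusion on which target elements are missed, the number of surjections from an n-set onto a k-set is
surj(n, k) = sum_{j=0}^{k} (-1)^j C(k, j) (k - j)^n.
Equivalently surj(n, k) = k! * S(n, k), where S(n, k) is the Stirling number of the second kind.
For n = 14, k = 7:
S(14, 7) = 49329280, so
surj = 7! * 49329280 = 5040 * 49329280 = 248619571200.

248619571200


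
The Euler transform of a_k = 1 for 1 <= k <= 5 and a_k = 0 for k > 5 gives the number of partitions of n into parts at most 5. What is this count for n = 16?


Partitions of 16 into parts at most 5:
Using generating function (1-x)^(-1)(1-x^2)^(-1)...(1-x^5)^(-1),
the coefficient of x^16 = 101

101


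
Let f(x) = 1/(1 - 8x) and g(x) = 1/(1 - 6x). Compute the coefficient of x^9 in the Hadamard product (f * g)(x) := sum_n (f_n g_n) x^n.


f has coefficients f_k = 8^k and g has coefficients g_k = 6^k, so the Hadamard product has coefficient (f*g)_k = 8^k * 6^k = 48^k.
For k = 9: 48^9 = 1352605460594688.

1352605460594688


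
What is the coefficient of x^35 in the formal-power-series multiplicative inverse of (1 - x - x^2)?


Let the inverse be f(x) = sum_{k>=0} a_k x^k. From f(x) * (1 - x - x^2) = 1 and matching coefficients:
 x^0: a_0 = 1.
 x^1: a_1 - a_0 = 0, so a_1 = 1.
 x^k (k >= 2): a_k - a_{k-1} - a_{k-2} = 0, i.e. a_k = a_{k-1} + a_{k-2}.
This is the Fibonacci-type recurrence shifted so that a_0 = a_1 = 1.
Iterating: a_0=1, a_1=1, a_2=2, a_3=3, a_4=5, a_5=8, a_6=13, a_7=21, a_8=34, a_9=55, ...
a_35 = 14930352.

14930352


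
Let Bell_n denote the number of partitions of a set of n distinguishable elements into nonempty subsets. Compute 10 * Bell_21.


Bell_21 can be computed from the Bell triangle or from Dobinski's identity Bell_n = (1/e) * sum_{k>=0} k^n / k!.
Computing Bell_21 = 474869816156751.
Then 10 * 474869816156751 = 4748698161567510.

4748698161567510


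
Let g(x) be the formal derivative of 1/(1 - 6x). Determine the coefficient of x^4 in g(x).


Differentiate termwise: d/dx sum_{k>=0} 6^k x^k = sum_{k>=1} k 6^k x^(k-1) = sum_{j>=0} (j+1) 6^(j+1) x^j.
Equivalently, d/dx [1/(1 - 6x)] = 6/(1 - 6x)^2.
For j = 4: 5 * 6^5 = 5 * 7776 = 38880.

38880


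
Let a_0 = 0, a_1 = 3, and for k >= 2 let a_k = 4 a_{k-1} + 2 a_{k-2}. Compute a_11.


Iterating the recurrence forward:
a_0 = 0
a_1 = 3
a_2 = 4*3 + 2*0 = 12
a_3 = 4*12 + 2*3 = 54
a_4 = 4*54 + 2*12 = 240
a_5 = 4*240 + 2*54 = 1068
a_6 = 4*1068 + 2*240 = 4752
a_7 = 4*4752 + 2*1068 = 21144
a_8 = 4*21144 + 2*4752 = 94080
a_9 = 4*94080 + 2*21144 = 418608
a_10 = 4*418608 + 2*94080 = 1862592
a_11 = 4*1862592 + 2*418608 = 8287584
So a_11 = 8287584.

8287584


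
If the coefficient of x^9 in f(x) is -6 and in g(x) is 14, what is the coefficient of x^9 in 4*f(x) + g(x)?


Scalar multiplication scales coefficients: 4 * -6 = -24.
Then add the g coefficient: -24 + 14
= -10

-10


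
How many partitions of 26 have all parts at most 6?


Using the generating function (1-x)^(-1)(1-x^2)^(-1)...(1-x^6)^(-1),
the coefficient of x^26 counts these restricted partitions.
Result = 709

709


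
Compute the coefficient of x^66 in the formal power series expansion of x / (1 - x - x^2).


Let f(x) = sum_{k>=0} a_k x^k. Multiplying f(x) * (1 - x - x^2) = x and matching coefficients gives a_0 = 0, a_1 = 1, and a_k = a_{k-1} + a_{k-2} for k >= 2. These are the Fibonacci numbers F_k.
Iterating from F_0 = 0, F_1 = 1:
F_0=0, F_1=1, F_2=1, F_3=2, F_4=3, F_5=5, F_6=8, F_7=13, F_8=21, F_9=34, ...
F_66 = 27777890035288.

27777890035288


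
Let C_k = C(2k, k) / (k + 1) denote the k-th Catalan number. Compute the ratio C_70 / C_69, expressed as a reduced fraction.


Using C_k = (2k)! / (k! (k+1)!), the ratio C_{k+1}/C_k simplifies to
C_{k+1}/C_k = [(2k+2)! / ((k+1)! (k+2)!)] * [k! (k+1)! / (2k)!]
 = (2k+2)(2k+1) / ((k+1)(k+2)) = 2(2k+1) / (k+2).
For k = 69: 2(2*69 + 1) / (69 + 2) = 278/71 = 278/71.

278/71


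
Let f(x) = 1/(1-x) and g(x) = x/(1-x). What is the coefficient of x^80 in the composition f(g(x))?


First simplify the composition: f(g(x)) = 1/(1 - x/(1-x)) = (1-x)/((1-x) - x) = (1-x)/(1-2x).
Now extract the coefficient. Write (1-x)/(1-2x) = 1/(1-2x) - x/(1-2x).
The coefficient of x^n in 1/(1-2x) is 2^n, and in x/(1-2x) is 2^(n-1) (for n >= 1).
So the coefficient of x^80 is 2^80 - 2^79 = 1208925819614629174706176 - 604462909807314587353088 = 604462909807314587353088.

604462909807314587353088


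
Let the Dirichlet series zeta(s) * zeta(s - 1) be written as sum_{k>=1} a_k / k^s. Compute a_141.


Convolution gives a_k = sum_{d | k} d * 1 = sum_{d | k} d = sigma(k), the sum of positive divisors of k.
For k = 141, the divisors are 1, 3, 47, 141, so
sigma(141) = 1 + 3 + 47 + 141 = 192.

192


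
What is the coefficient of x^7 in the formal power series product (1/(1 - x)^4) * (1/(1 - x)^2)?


Combine the factors: (1/(1 - x)^4) * (1/(1 - x)^2) = 1/(1 - x)^6.
Then use 1/(1 - x)^r = sum_{k>=0} C(k + r - 1, r - 1) x^k with r = 6 and k = 7:
C(12, 5) = 792.

792


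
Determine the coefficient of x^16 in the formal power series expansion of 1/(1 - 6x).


The geometric series identity gives 1/(1 - c x) = sum_{k>=0} c^k x^k, so the coefficient of x^k is c^k.
Here c = 6 and k = 16.
Computing: 6^16 = 2821109907456

2821109907456


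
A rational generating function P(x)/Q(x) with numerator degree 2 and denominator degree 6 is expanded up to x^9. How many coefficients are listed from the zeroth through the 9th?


Expanding up to x^9 gives the coefficients for x^0, x^1, ..., x^9.
That is 9 + 1 = 10 coefficients in total.

10


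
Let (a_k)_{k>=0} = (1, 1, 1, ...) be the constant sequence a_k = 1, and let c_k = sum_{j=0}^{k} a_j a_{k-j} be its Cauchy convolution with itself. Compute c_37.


Since a_j = 1 for all j >= 0, the convolution sum becomes
c_k = sum_{j=0}^{k} 1 * 1 = 1 * (k + 1).
Equivalently, the generating function of (a_k) is 1/(1 - x) and its square is 1/(1 - x)^2 = sum_{k>=0} 1(k + 1) x^k.
For k = 37: 1 * 38 = 38.

38


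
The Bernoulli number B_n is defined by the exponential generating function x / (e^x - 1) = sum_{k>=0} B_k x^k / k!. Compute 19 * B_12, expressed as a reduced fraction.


Bernoulli numbers can also be computed recursively via B_0 = 1 and sum_{j=0}^{m} C(m+1, j) B_j = 0 for m >= 1. Odd-index Bernoulli numbers vanish for k >= 3.
Computing B_12 = -691/2730, so 19 * B_12 = 19 * -691/2730 = -13129/2730.

-13129/2730


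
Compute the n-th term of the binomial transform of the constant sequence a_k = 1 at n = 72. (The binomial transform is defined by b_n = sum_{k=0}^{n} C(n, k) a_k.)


With a_k = 1 for all k, b_n = sum_{k=0}^{n} C(n, k) = 2^n by the binomial theorem.
For n = 72: 2^72 = 4722366482869645213696.

4722366482869645213696


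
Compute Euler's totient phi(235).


phi(n) counts integers in [1, n] coprime to n. Using the multiplicative formula phi(n) = n * prod_{p | n} (1 - 1/p):
235 = 5 * 47, so
phi(235) = 235 * (1 - 1/5) * (1 - 1/47) = 184.

184


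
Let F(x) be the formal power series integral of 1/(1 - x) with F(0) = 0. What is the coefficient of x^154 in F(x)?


1/(1 - x) = sum_{k>=0} x^k. Integrating termwise and using F(0) = 0 gives
F(x) = sum_{k>=0} x^(k+1) / (k+1) = sum_{m>=1} x^m / m = -ln(1 - x).
So the coefficient of x^154 is 1/154 = 1/154.

1/154


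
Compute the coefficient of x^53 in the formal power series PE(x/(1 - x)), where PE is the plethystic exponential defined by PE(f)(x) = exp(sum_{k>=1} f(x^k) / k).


For f(x) = x/(1 - x) we have
sum_{k>=1} f(x^k) / k = sum_{k>=1} (1/k) * x^k / (1 - x^k) = sum_{k, m >= 1} x^(k m) / k,
which after exponentiating simplifies to
PE(x/(1 - x)) = prod_{k>=1} 1 / (1 - x^k).
This is the generating function for the partition function p(n), so the coefficient of x^53 is p(53).
Computing p(53) by dynamic programming over parts 1, 2, ..., 53: p(53) = 329931.

329931


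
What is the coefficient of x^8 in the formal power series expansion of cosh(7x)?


The Maclaurin series is cosh(t) = sum_{m>=0} t^(2m) / (2m)!, so substituting t = 7x, only even powers of x are nonzero, with coefficient of x^(2m) equal to 7^(2m) / (2m)!.
For x^8 the coefficient is 7^8/8! = 5764801/40320 = 823543/5760.

823543/5760


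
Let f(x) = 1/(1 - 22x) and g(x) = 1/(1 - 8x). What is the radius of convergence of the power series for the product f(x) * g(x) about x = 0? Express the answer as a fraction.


The radius of 1/(1 - 22x) is 1/22 (nearest singularity at x = 1/22), and the radius of 1/(1 - 8x) is 1/8.
The product f(x)*g(x) = 1/((1 - 22x)(1 - 8x)) has singularities at both 1/22 and 1/8, so its radius of convergence is the distance to the nearest one:
min(1/22, 1/8) = 1/22.

1/22


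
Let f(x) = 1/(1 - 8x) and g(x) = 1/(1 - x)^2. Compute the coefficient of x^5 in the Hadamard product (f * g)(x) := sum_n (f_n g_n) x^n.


f has coefficients f_k = 8^k. For g = 1/(1 - x)^2 the coefficient is g_k = C(k + 1, 1) = k + 1. The Hadamard coefficient is (f * g)_k = 8^k * (k + 1).
For k = 5: 8^5 * 6 = 32768 * 6 = 196608.

196608


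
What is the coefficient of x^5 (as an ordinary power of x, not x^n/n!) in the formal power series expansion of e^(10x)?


The exponential series is e^y = sum_{k>=0} y^k / k!. Substituting y = 10x gives
e^(10x) = sum_{k>=0} 10^k x^k / k!.
So the coefficient of x^n is a^n/n! with a = 10, n = 5:
10^5 / 5! = 100000/120 = 2500/3

2500/3


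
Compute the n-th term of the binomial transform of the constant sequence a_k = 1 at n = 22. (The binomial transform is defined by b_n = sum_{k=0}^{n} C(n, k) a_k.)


With a_k = 1 for all k, b_n = sum_{k=0}^{n} C(n, k) = 2^n by the binomial theorem.
For n = 22: 2^22 = 4194304.

4194304


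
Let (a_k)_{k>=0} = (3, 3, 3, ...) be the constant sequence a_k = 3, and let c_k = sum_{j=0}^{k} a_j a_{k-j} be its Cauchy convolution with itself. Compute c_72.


Since a_j = 3 for all j >= 0, the convolution sum becomes
c_k = sum_{j=0}^{k} 3 * 3 = 9 * (k + 1).
Equivalently, the generating function of (a_k) is 3/(1 - x) and its square is 9/(1 - x)^2 = sum_{k>=0} 9(k + 1) x^k.
For k = 72: 9 * 73 = 657.

657


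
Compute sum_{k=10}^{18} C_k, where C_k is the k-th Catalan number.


C_10 through C_18: 16796, 58786, 208012, 742900, 2674440, 9694845, 35357670, 129644790, 477638700
Sum = 16796 + 58786 + 208012 + 742900 + 2674440 + 9694845 + 35357670 + 129644790 + 477638700
= 656036939

656036939


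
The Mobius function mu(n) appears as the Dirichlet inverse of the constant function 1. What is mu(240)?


240 has a squared prime factor, so mu(240) = 0.
Factorization reveals a repeated prime.

0


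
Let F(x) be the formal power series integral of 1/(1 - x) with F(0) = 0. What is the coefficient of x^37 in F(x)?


1/(1 - x) = sum_{k>=0} x^k. Integrating termwise and using F(0) = 0 gives
F(x) = sum_{k>=0} x^(k+1) / (k+1) = sum_{m>=1} x^m / m = -ln(1 - x).
So the coefficient of x^37 is 1/37 = 1/37.

1/37


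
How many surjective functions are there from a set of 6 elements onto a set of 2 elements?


By inclusion-exclusion on which target elements are missed, the number of surjections from an n-set onto a k-set is
surj(n, k) = sum_{j=0}^{k} (-1)^j C(k, j) (k - j)^n.
Equivalently surj(n, k) = k! * S(n, k), where S(n, k) is the Stirling number of the second kind.
For n = 6, k = 2:
S(6, 2) = 31, so
surj = 2! * 31 = 2 * 31 = 62.

62


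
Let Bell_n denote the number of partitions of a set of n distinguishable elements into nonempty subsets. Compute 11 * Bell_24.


Bell_24 can be computed from the Bell triangle or from Dobinski's identity Bell_n = (1/e) * sum_{k>=0} k^n / k!.
Computing Bell_24 = 445958869294805289.
Then 11 * 445958869294805289 = 4905547562242858179.

4905547562242858179


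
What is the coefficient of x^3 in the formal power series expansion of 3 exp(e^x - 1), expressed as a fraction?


exp(e^x - 1) is the exponential generating function for the Bell numbers Bell_k: exp(e^x - 1) = sum_{k>=0} Bell_k x^k / k!.
So the coefficient of x^3 in 3 exp(e^x - 1) is 3 Bell_3 / 3!.
Computing: Bell_3 = 5 and 3! = 6, giving
3 * 5/6 = 5/2.

5/2


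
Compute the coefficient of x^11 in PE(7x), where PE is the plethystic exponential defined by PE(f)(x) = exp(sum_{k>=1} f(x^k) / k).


With f(x) = 7x, the exponent is sum_{k>=1} 7 x^k / k = 7 * (-ln(1 - x)). Exponentiating:
PE(7x) = exp(-7 ln(1 - x)) = 1/(1 - x)^7.
By the negative binomial expansion, [x^n] 1/(1 - x)^7 = C(n + 6, 6).
For n = 11: C(17, 6) = 12376.

12376


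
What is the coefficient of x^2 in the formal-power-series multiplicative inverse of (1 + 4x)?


The inverse is 1/(1 + 4x). Apply the geometric identity 1/(1 - y) = sum_{k>=0} y^k with y = -4x:
1/(1 + 4x) = sum_{k>=0} (-4)^k x^k.
So the coefficient of x^2 is (-4)^2 = 16.

16


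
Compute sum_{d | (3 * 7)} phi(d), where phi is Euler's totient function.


First, 3 * 7 = 21. One classical identity is sum_{d | n} phi(d) = n (each k in [1, n] has a unique gcd with n, and among the k's with gcd(k, n) = n/d there are phi(d) of them). So the sum equals 21. We also verify directly:
Divisors of 21: 1, 3, 7, 21.
phi values: 1, 2, 6, 12.
Sum = 21.

21


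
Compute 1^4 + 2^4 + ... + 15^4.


This power sum has a closed form given by Faulhaber's formula
sum_{k=1}^{m} k^p = (1 / (p + 1)) * sum_{j=0}^{p} C(p + 1, j) B_j m^(p + 1 - j),
but for small m direct computation is fastest:
1 + 16 + 81 + 256 + 625 + 1296 + 2401 + 4096 + 6561 + 10000 + 14641 + 20736 + 28561 + 38416 + 50625 = 178312.

178312


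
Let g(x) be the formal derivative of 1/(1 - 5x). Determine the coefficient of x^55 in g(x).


Differentiate termwise: d/dx sum_{k>=0} 5^k x^k = sum_{k>=1} k 5^k x^(k-1) = sum_{j>=0} (j+1) 5^(j+1) x^j.
Equivalently, d/dx [1/(1 - 5x)] = 5/(1 - 5x)^2.
For j = 55: 56 * 5^56 = 56 * 1387778780781445675529539585113525390625 = 77715611723760957829654216766357421875000.

77715611723760957829654216766357421875000


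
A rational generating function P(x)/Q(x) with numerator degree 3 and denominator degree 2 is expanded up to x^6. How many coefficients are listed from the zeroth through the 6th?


Expanding up to x^6 gives the coefficients for x^0, x^1, ..., x^6.
That is 6 + 1 = 7 coefficients in total.

7


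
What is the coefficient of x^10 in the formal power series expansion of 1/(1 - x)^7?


The expansion 1/(1 - x)^r = sum_{k>=0} C(k + r - 1, r - 1) x^k follows from the multiset / negative-binomial theorem (or from repeated differentiation of the geometric series).
For r = 7 and k = 10:
C(16, 6) = 20922789888000 / (720 * 3628800) = 8008.

8008


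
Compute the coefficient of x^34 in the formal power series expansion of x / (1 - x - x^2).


Let f(x) = sum_{k>=0} a_k x^k. Multiplying f(x) * (1 - x - x^2) = x and matching coefficients gives a_0 = 0, a_1 = 1, and a_k = a_{k-1} + a_{k-2} for k >= 2. These are the Fibonacci numbers F_k.
Iterating from F_0 = 0, F_1 = 1:
F_0=0, F_1=1, F_2=1, F_3=2, F_4=3, F_5=5, F_6=8, F_7=13, F_8=21, F_9=34, ...
F_34 = 5702887.

5702887


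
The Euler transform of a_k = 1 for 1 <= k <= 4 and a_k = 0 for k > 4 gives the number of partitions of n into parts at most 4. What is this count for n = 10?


Partitions of 10 into parts at most 4:
Using generating function (1-x)^(-1)(1-x^2)^(-1)...(1-x^4)^(-1),
the coefficient of x^10 = 23

23


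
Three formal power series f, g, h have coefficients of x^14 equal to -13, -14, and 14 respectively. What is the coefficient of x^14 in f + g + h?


Series addition is componentwise:
-13 + -14 + 14
= -13

-13


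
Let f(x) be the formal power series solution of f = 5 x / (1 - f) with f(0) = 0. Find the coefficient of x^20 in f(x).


Apply Lagrange inversion: f = 5 x * phi(f) with phi(t) = 1/(1 - t), so
[x^n] f = 5^n * (1/n) [t^(n-1)] phi(t)^n = 5^n * (1/n) [t^(n-1)] (1 - t)^(-n) = 5^n * (1/n) C(2n - 2, n - 1) = 5^n * C_{n-1}.
For n = 20: C_19 = C(38, 19) / 20 = 35345263800/20 = 1767263190.
With the 5^20 = 95367431640625 factor, the coefficient is 95367431640625 * 1767263190 = 168539351463317871093750.

168539351463317871093750


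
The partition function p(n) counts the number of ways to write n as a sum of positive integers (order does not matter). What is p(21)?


Using the generating function prod_{k>=1} 1/(1-x^k), we compute p(21).
By dynamic programming over parts 1 through 21:
p(21) = 792

792


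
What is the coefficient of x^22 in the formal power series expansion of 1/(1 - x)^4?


The negative binomial / multiset identity is
1/(1 - x)^r = sum_{k>=0} C(k + r - 1, r - 1) x^k.
Here r = 4 and k = 22, so the coefficient is
C(22 + 3, 3) = C(25, 3)
= 2300

2300


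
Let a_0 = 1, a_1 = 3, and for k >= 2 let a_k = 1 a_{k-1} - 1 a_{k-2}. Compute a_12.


Iterating the recurrence forward:
a_0 = 1
a_1 = 3
a_2 = 1*3 - 1*1 = 2
a_3 = 1*2 - 1*3 = -1
a_4 = 1*-1 - 1*2 = -3
a_5 = 1*-3 - 1*-1 = -2
a_6 = 1*-2 - 1*-3 = 1
a_7 = 1*1 - 1*-2 = 3
a_8 = 1*3 - 1*1 = 2
a_9 = 1*2 - 1*3 = -1
a_10 = 1*-1 - 1*2 = -3
a_11 = 1*-3 - 1*-1 = -2
a_12 = 1*-2 - 1*-3 = 1
So a_12 = 1.

1


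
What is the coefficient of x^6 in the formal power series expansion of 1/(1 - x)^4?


The expansion 1/(1 - x)^r = sum_{k>=0} C(k + r - 1, r - 1) x^k follows from the multiset / negative-binomial theorem (or from repeated differentiation of the geometric series).
For r = 4 and k = 6:
C(9, 3) = 362880 / (6 * 720) = 84.

84


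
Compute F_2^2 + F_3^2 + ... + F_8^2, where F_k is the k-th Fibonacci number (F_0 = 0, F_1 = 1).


There is a standard identity sum_{k=0}^{N} F_k^2 = F_N * F_{N+1} (proved inductively from the telescoping relation F_k^2 = F_k F_{k+1} - F_{k-1} F_k). Then
sum_{k=2}^{8} F_k^2 = F_8 F_9 - F_1 F_2.
Computing: F_8 = 21, F_9 = 34, F_1 = 1, F_2 = 1.
Sum = 21 * 34 - 1 * 1 = 713.

713


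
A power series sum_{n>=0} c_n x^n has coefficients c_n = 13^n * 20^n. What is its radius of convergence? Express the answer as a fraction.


By the root test (Cauchy-Hadamard), the radius is R = 1 / limsup_n |c_n|^(1/n).
Here |c_n|^(1/n) = (13^n * 20^n)^(1/n) = 13 * 20 = 260 for all n.
So R = 1/260 = 1/260.

1/260


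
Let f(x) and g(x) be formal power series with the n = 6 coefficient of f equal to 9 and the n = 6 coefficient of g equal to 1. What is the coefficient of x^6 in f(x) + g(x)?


Addition of formal power series is termwise.
The coefficient of x^6 in f + g = 9 + 1
= 10

10


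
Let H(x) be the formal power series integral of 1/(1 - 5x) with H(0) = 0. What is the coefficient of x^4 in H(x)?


1/(1 - 5x) = sum_{k>=0} 5^k x^k. Integrating termwise with H(0) = 0:
H(x) = sum_{k>=0} 5^k x^(k+1) / (k+1) = sum_{m>=1} 5^(m-1) x^m / m.
For m = 4: 5^3/4 = 125/4 = 125/4.

125/4


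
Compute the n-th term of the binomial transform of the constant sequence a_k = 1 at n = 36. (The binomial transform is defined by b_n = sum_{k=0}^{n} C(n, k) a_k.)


With a_k = 1 for all k, b_n = sum_{k=0}^{n} C(n, k) = 2^n by the binomial theorem.
For n = 36: 2^36 = 68719476736.

68719476736


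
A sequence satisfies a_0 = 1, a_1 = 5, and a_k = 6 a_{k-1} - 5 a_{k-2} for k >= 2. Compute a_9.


The characteristic equation is t^2 - 6 t + 5 = 0, with roots r_1 = 5 and r_2 = 1 (so c_1 = r_1 + r_2, c_2 = -r_1 r_2 as required).
One can use the closed form a_n = A r_1^n + B r_2^n, but direct iteration is more reliable:
a_0 = 1, a_1 = 5, a_2 = 25, a_3 = 125, a_4 = 625, a_5 = 3125, a_6 = 15625, a_7 = 78125, a_8 = 390625, a_9 = 1953125.
So a_9 = 1953125.

1953125


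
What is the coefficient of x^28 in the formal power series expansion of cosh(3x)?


The Maclaurin series is cosh(t) = sum_{m>=0} t^(2m) / (2m)!, so substituting t = 3x, only even powers of x are nonzero, with coefficient of x^(2m) equal to 3^(2m) / (2m)!.
For x^28 the coefficient is 3^28/28! = 22876792454961/304888344611713860501504000000 = 14348907/191233736583938048000000.

14348907/191233736583938048000000


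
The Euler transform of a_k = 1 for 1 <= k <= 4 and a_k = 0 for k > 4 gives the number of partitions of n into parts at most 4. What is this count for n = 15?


Partitions of 15 into parts at most 4:
Using generating function (1-x)^(-1)(1-x^2)^(-1)...(1-x^4)^(-1),
the coefficient of x^15 = 54

54


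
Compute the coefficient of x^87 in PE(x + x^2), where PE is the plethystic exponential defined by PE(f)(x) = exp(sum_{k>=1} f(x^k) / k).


With f(x) = x + x^2, the exponent is sum_{k>=1} (x^k + x^(2k)) / k = -ln(1 - x) - ln(1 - x^2). Exponentiating:
PE(x + x^2) = 1 / ((1 - x)(1 - x^2)).
This is the generating function for partitions of n into parts of size 1 or 2. The number of 2's can be any j in 0..43, and the rest are 1's, so
[x^87] = floor(87/2) + 1 = 44.

44


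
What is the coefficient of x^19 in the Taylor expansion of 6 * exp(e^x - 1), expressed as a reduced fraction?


exp(e^x - 1) = sum_{k>=0} Bell_k x^k / k!, where Bell_k is the k-th Bell number.
So the coefficient of x^19 is 6 * Bell_19 / 19!.
Computing: Bell_19 = 5832742205057 and 19! = 121645100408832000, giving
6 * 5832742205057/121645100408832000 = 5832742205057/20274183401472000.

5832742205057/20274183401472000


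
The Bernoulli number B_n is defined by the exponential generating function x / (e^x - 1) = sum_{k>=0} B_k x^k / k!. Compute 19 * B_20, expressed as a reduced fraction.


Bernoulli numbers can also be computed recursively via B_0 = 1 and sum_{j=0}^{m} C(m+1, j) B_j = 0 for m >= 1. Odd-index Bernoulli numbers vanish for k >= 3.
Computing B_20 = -174611/330, so 19 * B_20 = 19 * -174611/330 = -3317609/330.

-3317609/330


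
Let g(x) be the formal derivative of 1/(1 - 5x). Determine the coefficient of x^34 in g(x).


Differentiate termwise: d/dx sum_{k>=0} 5^k x^k = sum_{k>=1} k 5^k x^(k-1) = sum_{j>=0} (j+1) 5^(j+1) x^j.
Equivalently, d/dx [1/(1 - 5x)] = 5/(1 - 5x)^2.
For j = 34: 35 * 5^35 = 35 * 2910383045673370361328125 = 101863406598567962646484375.

101863406598567962646484375


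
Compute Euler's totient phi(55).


phi(n) counts integers in [1, n] coprime to n. Using the multiplicative formula phi(n) = n * prod_{p | n} (1 - 1/p):
55 = 5 * 11, so
phi(55) = 55 * (1 - 1/5) * (1 - 1/11) = 40.

40


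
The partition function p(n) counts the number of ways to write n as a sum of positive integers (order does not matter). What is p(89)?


Using the generating function prod_{k>=1} 1/(1-x^k), we compute p(89).
By dynamic programming over parts 1 through 89:
p(89) = 49995925

49995925


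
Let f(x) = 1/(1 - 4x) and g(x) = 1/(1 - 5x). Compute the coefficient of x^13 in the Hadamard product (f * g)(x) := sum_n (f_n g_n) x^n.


f has coefficients f_k = 4^k and g has coefficients g_k = 5^k, so the Hadamard product has coefficient (f*g)_k = 4^k * 5^k = 20^k.
For k = 13: 20^13 = 81920000000000000.

81920000000000000


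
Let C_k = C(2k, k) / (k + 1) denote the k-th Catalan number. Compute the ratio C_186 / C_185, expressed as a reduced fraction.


Using C_k = (2k)! / (k! (k+1)!), the ratio C_{k+1}/C_k simplifies to
C_{k+1}/C_k = [(2k+2)! / ((k+1)! (k+2)!)] * [k! (k+1)! / (2k)!]
 = (2k+2)(2k+1) / ((k+1)(k+2)) = 2(2k+1) / (k+2).
For k = 185: 2(2*185 + 1) / (185 + 2) = 742/187 = 742/187.

742/187


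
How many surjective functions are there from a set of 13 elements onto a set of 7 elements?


By inclusion-exclusion on which target elements are missed, the number of surjections from an n-set onto a k-set is
surj(n, k) = sum_{j=0}^{k} (-1)^j C(k, j) (k - j)^n.
Equivalently surj(n, k) = k! * S(n, k), where S(n, k) is the Stirling number of the second kind.
For n = 13, k = 7:
S(13, 7) = 5715424, so
surj = 7! * 5715424 = 5040 * 5715424 = 28805736960.

28805736960
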